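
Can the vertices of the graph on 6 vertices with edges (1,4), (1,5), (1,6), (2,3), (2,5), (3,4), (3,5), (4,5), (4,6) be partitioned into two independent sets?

Step 1: Attempt 2-coloring using BFS:
  Start at vertex 1, assign color 0
  Color vertex 4 with color 1 (neighbor of 1)
  Color vertex 5 with color 1 (neighbor of 1)
  Color vertex 6 with color 1 (neighbor of 1)
  Color vertex 3 with color 0 (neighbor of 4)

Step 2: Conflict found! Vertices 4 and 5 are adjacent but have the same color.
This means the graph contains an odd cycle.

The graph is NOT bipartite.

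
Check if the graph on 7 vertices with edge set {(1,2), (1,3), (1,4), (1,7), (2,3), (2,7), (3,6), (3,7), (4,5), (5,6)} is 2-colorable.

Step 1: Attempt 2-coloring using BFS:
  Start at vertex 1, assign color 0
  Color vertex 2 with color 1 (neighbor of 1)
  Color vertex 3 with color 1 (neighbor of 1)
  Color vertex 4 with color 1 (neighbor of 1)
  Color vertex 7 with color 1 (neighbor of 1)

Step 2: Conflict found! Vertices 2 and 3 are adjacent but have the same color.
This means the graph contains an odd cycle.

The graph is NOT bipartite.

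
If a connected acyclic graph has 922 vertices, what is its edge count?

A tree on n vertices always has exactly n - 1 edges.
For n = 922: edges = 922 - 1 = 921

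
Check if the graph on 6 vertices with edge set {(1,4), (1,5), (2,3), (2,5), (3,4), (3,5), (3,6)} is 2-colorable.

Step 1: Attempt 2-coloring using BFS:
  Start at vertex 1, assign color 0
  Color vertex 4 with color 1 (neighbor of 1)
  Color vertex 5 with color 1 (neighbor of 1)
  Color vertex 3 with color 0 (neighbor of 4)
  Color vertex 2 with color 0 (neighbor of 5)

Step 2: Conflict found! Vertices 3 and 2 are adjacent but have the same color.
This means the graph contains an odd cycle.

The graph is NOT bipartite.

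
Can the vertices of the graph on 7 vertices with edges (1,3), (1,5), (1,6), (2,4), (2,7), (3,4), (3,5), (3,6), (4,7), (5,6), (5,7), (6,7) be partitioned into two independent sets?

Step 1: Attempt 2-coloring using BFS:
  Start at vertex 1, assign color 0
  Color vertex 3 with color 1 (neighbor of 1)
  Color vertex 5 with color 1 (neighbor of 1)
  Color vertex 6 with color 1 (neighbor of 1)
  Color vertex 4 with color 0 (neighbor of 3)

Step 2: Conflict found! Vertices 3 and 5 are adjacent but have the same color.
This means the graph contains an odd cycle.

The graph is NOT bipartite.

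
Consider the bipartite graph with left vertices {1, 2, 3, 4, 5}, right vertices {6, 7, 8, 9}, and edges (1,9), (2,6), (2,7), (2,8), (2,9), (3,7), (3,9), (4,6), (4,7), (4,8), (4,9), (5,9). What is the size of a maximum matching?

Step 1: List the neighbors of each left vertex:
  1: 9
  2: 6, 7, 8, 9
  3: 7, 9
  4: 6, 7, 8, 9
  5: 9

Step 2: Greedily match left vertices, then look for augmenting paths:
  Match 1 -- 9
  Match 2 -- 6
  Match 3 -- 7
  Match 4 -- 8
  No augmenting path remains.

Step 3: Verify this is maximum:
  Matching size 4 = min(|L|, |R|) = min(5, 4), which is an upper bound, so this matching is maximum.

Maximum matching: {(1,9), (2,6), (3,7), (4,8)}
Size: 4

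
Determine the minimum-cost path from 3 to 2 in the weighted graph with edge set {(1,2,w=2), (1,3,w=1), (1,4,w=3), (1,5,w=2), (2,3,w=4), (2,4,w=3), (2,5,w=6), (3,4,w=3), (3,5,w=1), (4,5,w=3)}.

Step 1: Build adjacency list with weights:
  1: 2(w=2), 3(w=1), 4(w=3), 5(w=2)
  2: 1(w=2), 3(w=4), 4(w=3), 5(w=6)
  3: 1(w=1), 2(w=4), 4(w=3), 5(w=1)
  4: 1(w=3), 2(w=3), 3(w=3), 5(w=3)
  5: 1(w=2), 2(w=6), 3(w=1), 4(w=3)

Step 2: Apply Dijkstra's algorithm from vertex 3:
  Visit vertex 3 (distance=0)
    Update dist[1] = 1
    Update dist[2] = 4
    Update dist[4] = 3
    Update dist[5] = 1
  Visit vertex 1 (distance=1)
    Update dist[2] = 3
  Visit vertex 5 (distance=1)
  Visit vertex 2 (distance=3)

Step 3: Shortest path: 3 -> 1 -> 2
Total weight: 1 + 2 = 3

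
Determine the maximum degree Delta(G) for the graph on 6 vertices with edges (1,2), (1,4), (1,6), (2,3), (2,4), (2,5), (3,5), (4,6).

Step 1: Count edges incident to each vertex:
  deg(1) = 3 (neighbors: 2, 4, 6)
  deg(2) = 4 (neighbors: 1, 3, 4, 5)
  deg(3) = 2 (neighbors: 2, 5)
  deg(4) = 3 (neighbors: 1, 2, 6)
  deg(5) = 2 (neighbors: 2, 3)
  deg(6) = 2 (neighbors: 1, 4)

Step 2: Find maximum:
  max(3, 4, 2, 3, 2, 2) = 4 (vertex 2)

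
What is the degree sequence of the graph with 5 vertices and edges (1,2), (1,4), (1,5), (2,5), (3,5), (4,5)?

Step 1: Count edges incident to each vertex:
  deg(1) = 3 (neighbors: 2, 4, 5)
  deg(2) = 2 (neighbors: 1, 5)
  deg(3) = 1 (neighbors: 5)
  deg(4) = 2 (neighbors: 1, 5)
  deg(5) = 4 (neighbors: 1, 2, 3, 4)

Step 2: Sort degrees in non-increasing order:
  Degrees: [3, 2, 1, 2, 4] -> sorted: [4, 3, 2, 2, 1]

Degree sequence: [4, 3, 2, 2, 1]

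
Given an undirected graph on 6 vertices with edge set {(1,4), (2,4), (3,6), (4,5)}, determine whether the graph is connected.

Step 1: Build adjacency list from edges:
  1: 4
  2: 4
  3: 6
  4: 1, 2, 5
  5: 4
  6: 3

Step 2: Run BFS/DFS from vertex 1:
  Visited: {1, 4, 2, 5}
  Reached 4 of 6 vertices

Step 3: Only 4 of 6 vertices reached. Graph is disconnected.
Connected components: {1, 2, 4, 5}, {3, 6}
Answer: No, the graph is not connected (2 components).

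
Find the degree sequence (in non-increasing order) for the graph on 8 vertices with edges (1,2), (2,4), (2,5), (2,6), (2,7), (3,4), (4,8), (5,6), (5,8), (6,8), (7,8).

Step 1: Count edges incident to each vertex:
  deg(1) = 1 (neighbors: 2)
  deg(2) = 5 (neighbors: 1, 4, 5, 6, 7)
  deg(3) = 1 (neighbors: 4)
  deg(4) = 3 (neighbors: 2, 3, 8)
  deg(5) = 3 (neighbors: 2, 6, 8)
  deg(6) = 3 (neighbors: 2, 5, 8)
  deg(7) = 2 (neighbors: 2, 8)
  deg(8) = 4 (neighbors: 4, 5, 6, 7)

Step 2: Sort degrees in non-increasing order:
  Degrees: [1, 5, 1, 3, 3, 3, 2, 4] -> sorted: [5, 4, 3, 3, 3, 2, 1, 1]

Degree sequence: [5, 4, 3, 3, 3, 2, 1, 1]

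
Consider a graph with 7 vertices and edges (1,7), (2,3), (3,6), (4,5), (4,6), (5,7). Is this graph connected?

Step 1: Build adjacency list from edges:
  1: 7
  2: 3
  3: 2, 6
  4: 5, 6
  5: 4, 7
  6: 3, 4
  7: 1, 5

Step 2: Run BFS/DFS from vertex 1:
  Visited: {1, 7, 5, 4, 6, 3, 2}
  Reached 7 of 7 vertices

Step 3: All 7 vertices reached from vertex 1, so the graph is connected.
Answer: Yes, the graph is connected.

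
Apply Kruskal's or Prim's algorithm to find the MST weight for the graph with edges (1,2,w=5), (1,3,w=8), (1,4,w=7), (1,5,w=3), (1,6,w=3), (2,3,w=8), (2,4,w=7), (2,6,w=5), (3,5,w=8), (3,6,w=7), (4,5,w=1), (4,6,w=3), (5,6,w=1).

Apply Kruskal's algorithm (sort edges by weight, add if no cycle):

Sorted edges by weight:
  (4,5) w=1
  (5,6) w=1
  (1,5) w=3
  (1,6) w=3
  (4,6) w=3
  (1,2) w=5
  (2,6) w=5
  (1,4) w=7
  (2,4) w=7
  (3,6) w=7
  (1,3) w=8
  (2,3) w=8
  (3,5) w=8

Add edge (4,5) w=1 -- no cycle. Running total: 1
Add edge (5,6) w=1 -- no cycle. Running total: 2
Add edge (1,5) w=3 -- no cycle. Running total: 5
Skip edge (1,6) w=3 -- would create cycle
Skip edge (4,6) w=3 -- would create cycle
Add edge (1,2) w=5 -- no cycle. Running total: 10
Skip edge (2,6) w=5 -- would create cycle
Skip edge (1,4) w=7 -- would create cycle
Skip edge (2,4) w=7 -- would create cycle
Add edge (3,6) w=7 -- no cycle. Running total: 17

MST edges: (4,5,w=1), (5,6,w=1), (1,5,w=3), (1,2,w=5), (3,6,w=7)
Total MST weight: 1 + 1 + 3 + 5 + 7 = 17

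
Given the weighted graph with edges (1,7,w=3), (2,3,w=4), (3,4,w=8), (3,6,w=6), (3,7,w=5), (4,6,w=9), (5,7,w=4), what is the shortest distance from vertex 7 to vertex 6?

Step 1: Build adjacency list with weights:
  1: 7(w=3)
  2: 3(w=4)
  3: 2(w=4), 4(w=8), 6(w=6), 7(w=5)
  4: 3(w=8), 6(w=9)
  5: 7(w=4)
  6: 3(w=6), 4(w=9)
  7: 1(w=3), 3(w=5), 5(w=4)

Step 2: Apply Dijkstra's algorithm from vertex 7:
  Visit vertex 7 (distance=0)
    Update dist[1] = 3
    Update dist[3] = 5
    Update dist[5] = 4
  Visit vertex 1 (distance=3)
  Visit vertex 5 (distance=4)
  Visit vertex 3 (distance=5)
    Update dist[2] = 9
    Update dist[4] = 13
    Update dist[6] = 11
  Visit vertex 2 (distance=9)
  Visit vertex 6 (distance=11)

Step 3: Shortest path: 7 -> 3 -> 6
Total weight: 5 + 6 = 11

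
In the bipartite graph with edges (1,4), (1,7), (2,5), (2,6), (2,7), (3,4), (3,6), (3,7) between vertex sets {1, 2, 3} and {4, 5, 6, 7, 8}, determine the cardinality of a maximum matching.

Step 1: List the neighbors of each left vertex:
  1: 4, 7
  2: 5, 6, 7
  3: 4, 6, 7

Step 2: Greedily match left vertices, then look for augmenting paths:
  Match 1 -- 4
  Match 2 -- 5
  Match 3 -- 6
  No augmenting path remains.

Step 3: Verify this is maximum:
  Matching size 3 = min(|L|, |R|) = min(3, 5), which is an upper bound, so this matching is maximum.

Maximum matching: {(1,4), (2,5), (3,6)}
Size: 3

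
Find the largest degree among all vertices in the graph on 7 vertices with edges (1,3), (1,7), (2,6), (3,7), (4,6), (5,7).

Step 1: Count edges incident to each vertex:
  deg(1) = 2 (neighbors: 3, 7)
  deg(2) = 1 (neighbors: 6)
  deg(3) = 2 (neighbors: 1, 7)
  deg(4) = 1 (neighbors: 6)
  deg(5) = 1 (neighbors: 7)
  deg(6) = 2 (neighbors: 2, 4)
  deg(7) = 3 (neighbors: 1, 3, 5)

Step 2: Find maximum:
  max(2, 1, 2, 1, 1, 2, 3) = 3 (vertex 7)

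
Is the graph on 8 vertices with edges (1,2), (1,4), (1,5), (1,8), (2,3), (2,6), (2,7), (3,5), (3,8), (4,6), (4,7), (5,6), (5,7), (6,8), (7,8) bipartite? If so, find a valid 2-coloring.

Step 1: Attempt 2-coloring using BFS:
  Start at vertex 1, assign color 0
  Color vertex 2 with color 1 (neighbor of 1)
  Color vertex 4 with color 1 (neighbor of 1)
  Color vertex 5 with color 1 (neighbor of 1)
  Color vertex 8 with color 1 (neighbor of 1)
  Color vertex 3 with color 0 (neighbor of 2)
  Color vertex 6 with color 0 (neighbor of 2)
  Color vertex 7 with color 0 (neighbor of 2)

Step 2: 2-coloring succeeded. No conflicts found.
  Set A (color 0): {1, 3, 6, 7}
  Set B (color 1): {2, 4, 5, 8}

The graph is bipartite with partition {1, 3, 6, 7}, {2, 4, 5, 8}.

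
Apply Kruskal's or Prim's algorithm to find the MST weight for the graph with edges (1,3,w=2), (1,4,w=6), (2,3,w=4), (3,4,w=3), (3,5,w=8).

Apply Kruskal's algorithm (sort edges by weight, add if no cycle):

Sorted edges by weight:
  (1,3) w=2
  (3,4) w=3
  (2,3) w=4
  (1,4) w=6
  (3,5) w=8

Add edge (1,3) w=2 -- no cycle. Running total: 2
Add edge (3,4) w=3 -- no cycle. Running total: 5
Add edge (2,3) w=4 -- no cycle. Running total: 9
Skip edge (1,4) w=6 -- would create cycle
Add edge (3,5) w=8 -- no cycle. Running total: 17

MST edges: (1,3,w=2), (3,4,w=3), (2,3,w=4), (3,5,w=8)
Total MST weight: 2 + 3 + 4 + 8 = 17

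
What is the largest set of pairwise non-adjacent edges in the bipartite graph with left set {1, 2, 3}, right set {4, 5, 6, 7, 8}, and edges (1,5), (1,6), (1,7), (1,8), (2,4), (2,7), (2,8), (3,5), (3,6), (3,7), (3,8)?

Step 1: List the neighbors of each left vertex:
  1: 5, 6, 7, 8
  2: 4, 7, 8
  3: 5, 6, 7, 8

Step 2: Greedily match left vertices, then look for augmenting paths:
  Match 1 -- 5
  Match 2 -- 4
  Match 3 -- 6
  No augmenting path remains.

Step 3: Verify this is maximum:
  Matching size 3 = min(|L|, |R|) = min(3, 5), which is an upper bound, so this matching is maximum.

Maximum matching: {(1,5), (2,4), (3,6)}
Size: 3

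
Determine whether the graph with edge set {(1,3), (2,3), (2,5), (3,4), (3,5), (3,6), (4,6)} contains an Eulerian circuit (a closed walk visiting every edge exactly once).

Step 1: Find the degree of each vertex:
  deg(1) = 1
  deg(2) = 2
  deg(3) = 5
  deg(4) = 2
  deg(5) = 2
  deg(6) = 2

Step 2: Count vertices with odd degree:
  Odd-degree vertices: 1, 3 (2 total)

Step 3: Apply Euler's theorem:
  - Eulerian circuit exists iff graph is connected and all vertices have even degree
  - Eulerian path exists iff graph is connected and has 0 or 2 odd-degree vertices

Graph is connected with exactly 2 odd-degree vertices (1, 3).
Eulerian path exists (starting and ending at the odd-degree vertices), but no Eulerian circuit.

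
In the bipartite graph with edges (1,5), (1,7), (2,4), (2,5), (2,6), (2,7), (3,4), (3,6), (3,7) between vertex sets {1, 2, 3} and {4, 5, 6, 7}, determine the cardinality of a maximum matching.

Step 1: List the neighbors of each left vertex:
  1: 5, 7
  2: 4, 5, 6, 7
  3: 4, 6, 7

Step 2: Greedily match left vertices, then look for augmenting paths:
  Match 1 -- 5
  Match 2 -- 4
  Match 3 -- 6
  No augmenting path remains.

Step 3: Verify this is maximum:
  Matching size 3 = min(|L|, |R|) = min(3, 4), which is an upper bound, so this matching is maximum.

Maximum matching: {(1,5), (2,4), (3,6)}
Size: 3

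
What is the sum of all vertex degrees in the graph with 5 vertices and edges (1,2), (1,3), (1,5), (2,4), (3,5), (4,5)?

Step 1: Count edges incident to each vertex:
  deg(1) = 3 (neighbors: 2, 3, 5)
  deg(2) = 2 (neighbors: 1, 4)
  deg(3) = 2 (neighbors: 1, 5)
  deg(4) = 2 (neighbors: 2, 5)
  deg(5) = 3 (neighbors: 1, 3, 4)

Step 2: Sum all degrees:
  3 + 2 + 2 + 2 + 3 = 12

Verification: sum of degrees = 2 * |E| = 2 * 6 = 12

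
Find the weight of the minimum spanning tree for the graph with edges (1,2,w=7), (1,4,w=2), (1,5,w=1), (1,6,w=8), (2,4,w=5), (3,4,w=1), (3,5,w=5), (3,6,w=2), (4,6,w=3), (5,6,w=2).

Apply Kruskal's algorithm (sort edges by weight, add if no cycle):

Sorted edges by weight:
  (1,5) w=1
  (3,4) w=1
  (1,4) w=2
  (3,6) w=2
  (5,6) w=2
  (4,6) w=3
  (2,4) w=5
  (3,5) w=5
  (1,2) w=7
  (1,6) w=8

Add edge (1,5) w=1 -- no cycle. Running total: 1
Add edge (3,4) w=1 -- no cycle. Running total: 2
Add edge (1,4) w=2 -- no cycle. Running total: 4
Add edge (3,6) w=2 -- no cycle. Running total: 6
Skip edge (5,6) w=2 -- would create cycle
Skip edge (4,6) w=3 -- would create cycle
Add edge (2,4) w=5 -- no cycle. Running total: 11

MST edges: (1,5,w=1), (3,4,w=1), (1,4,w=2), (3,6,w=2), (2,4,w=5)
Total MST weight: 1 + 1 + 2 + 2 + 5 = 11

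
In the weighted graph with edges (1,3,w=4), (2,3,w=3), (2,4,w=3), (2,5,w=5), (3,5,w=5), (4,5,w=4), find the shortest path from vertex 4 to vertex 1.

Step 1: Build adjacency list with weights:
  1: 3(w=4)
  2: 3(w=3), 4(w=3), 5(w=5)
  3: 1(w=4), 2(w=3), 5(w=5)
  4: 2(w=3), 5(w=4)
  5: 2(w=5), 3(w=5), 4(w=4)

Step 2: Apply Dijkstra's algorithm from vertex 4:
  Visit vertex 4 (distance=0)
    Update dist[2] = 3
    Update dist[5] = 4
  Visit vertex 2 (distance=3)
    Update dist[3] = 6
  Visit vertex 5 (distance=4)
  Visit vertex 3 (distance=6)
    Update dist[1] = 10
  Visit vertex 1 (distance=10)

Step 3: Shortest path: 4 -> 2 -> 3 -> 1
Total weight: 3 + 3 + 4 = 10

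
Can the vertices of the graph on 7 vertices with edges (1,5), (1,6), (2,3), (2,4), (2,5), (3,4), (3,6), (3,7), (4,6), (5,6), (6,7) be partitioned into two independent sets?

Step 1: Attempt 2-coloring using BFS:
  Start at vertex 1, assign color 0
  Color vertex 5 with color 1 (neighbor of 1)
  Color vertex 6 with color 1 (neighbor of 1)
  Color vertex 2 with color 0 (neighbor of 5)

Step 2: Conflict found! Vertices 5 and 6 are adjacent but have the same color.
This means the graph contains an odd cycle.

The graph is NOT bipartite.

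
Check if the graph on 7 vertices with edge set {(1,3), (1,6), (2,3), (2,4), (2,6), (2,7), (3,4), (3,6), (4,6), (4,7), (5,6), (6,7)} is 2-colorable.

Step 1: Attempt 2-coloring using BFS:
  Start at vertex 1, assign color 0
  Color vertex 3 with color 1 (neighbor of 1)
  Color vertex 6 with color 1 (neighbor of 1)
  Color vertex 2 with color 0 (neighbor of 3)
  Color vertex 4 with color 0 (neighbor of 3)

Step 2: Conflict found! Vertices 3 and 6 are adjacent but have the same color.
This means the graph contains an odd cycle.

The graph is NOT bipartite.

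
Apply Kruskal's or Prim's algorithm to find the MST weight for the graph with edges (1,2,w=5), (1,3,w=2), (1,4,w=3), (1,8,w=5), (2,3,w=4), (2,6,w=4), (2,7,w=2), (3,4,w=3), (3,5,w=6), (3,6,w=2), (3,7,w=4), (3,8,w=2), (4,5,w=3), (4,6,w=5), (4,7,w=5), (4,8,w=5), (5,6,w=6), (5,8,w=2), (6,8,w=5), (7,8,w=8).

Apply Kruskal's algorithm (sort edges by weight, add if no cycle):

Sorted edges by weight:
  (1,3) w=2
  (2,7) w=2
  (3,6) w=2
  (3,8) w=2
  (5,8) w=2
  (1,4) w=3
  (3,4) w=3
  (4,5) w=3
  (2,6) w=4
  (2,3) w=4
  (3,7) w=4
  (1,2) w=5
  (1,8) w=5
  (4,6) w=5
  (4,7) w=5
  (4,8) w=5
  (6,8) w=5
  (3,5) w=6
  (5,6) w=6
  (7,8) w=8

Add edge (1,3) w=2 -- no cycle. Running total: 2
Add edge (2,7) w=2 -- no cycle. Running total: 4
Add edge (3,6) w=2 -- no cycle. Running total: 6
Add edge (3,8) w=2 -- no cycle. Running total: 8
Add edge (5,8) w=2 -- no cycle. Running total: 10
Add edge (1,4) w=3 -- no cycle. Running total: 13
Skip edge (3,4) w=3 -- would create cycle
Skip edge (4,5) w=3 -- would create cycle
Add edge (2,6) w=4 -- no cycle. Running total: 17

MST edges: (1,3,w=2), (2,7,w=2), (3,6,w=2), (3,8,w=2), (5,8,w=2), (1,4,w=3), (2,6,w=4)
Total MST weight: 2 + 2 + 2 + 2 + 2 + 3 + 4 = 17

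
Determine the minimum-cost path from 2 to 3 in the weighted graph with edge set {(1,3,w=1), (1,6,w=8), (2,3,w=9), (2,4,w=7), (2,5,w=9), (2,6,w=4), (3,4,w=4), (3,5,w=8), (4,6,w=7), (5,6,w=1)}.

Step 1: Build adjacency list with weights:
  1: 3(w=1), 6(w=8)
  2: 3(w=9), 4(w=7), 5(w=9), 6(w=4)
  3: 1(w=1), 2(w=9), 4(w=4), 5(w=8)
  4: 2(w=7), 3(w=4), 6(w=7)
  5: 2(w=9), 3(w=8), 6(w=1)
  6: 1(w=8), 2(w=4), 4(w=7), 5(w=1)

Step 2: Apply Dijkstra's algorithm from vertex 2:
  Visit vertex 2 (distance=0)
    Update dist[3] = 9
    Update dist[4] = 7
    Update dist[5] = 9
    Update dist[6] = 4
  Visit vertex 6 (distance=4)
    Update dist[1] = 12
    Update dist[5] = 5
  Visit vertex 5 (distance=5)
  Visit vertex 4 (distance=7)
  Visit vertex 3 (distance=9)
    Update dist[1] = 10

Step 3: Shortest path: 2 -> 3
Total weight: 9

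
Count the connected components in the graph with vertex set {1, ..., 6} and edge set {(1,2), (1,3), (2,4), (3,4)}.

Step 1: Build adjacency list from edges:
  1: 2, 3
  2: 1, 4
  3: 1, 4
  4: 2, 3
  5: (none)
  6: (none)

Step 2: Run BFS/DFS from vertex 1:
  Visited: {1, 2, 3, 4}
  Reached 4 of 6 vertices

Step 3: Only 4 of 6 vertices reached. Graph is disconnected.
Connected components: {1, 2, 3, 4}, {5}, {6}
Number of connected components: 3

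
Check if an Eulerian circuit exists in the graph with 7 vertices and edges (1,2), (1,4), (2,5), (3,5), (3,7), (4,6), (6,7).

Step 1: Find the degree of each vertex:
  deg(1) = 2
  deg(2) = 2
  deg(3) = 2
  deg(4) = 2
  deg(5) = 2
  deg(6) = 2
  deg(7) = 2

Step 2: Count vertices with odd degree:
  All vertices have even degree (0 odd-degree vertices)

Step 3: Apply Euler's theorem:
  - Eulerian circuit exists iff graph is connected and all vertices have even degree
  - Eulerian path exists iff graph is connected and has 0 or 2 odd-degree vertices

Graph is connected with 0 odd-degree vertices.
Both Eulerian circuit and Eulerian path exist.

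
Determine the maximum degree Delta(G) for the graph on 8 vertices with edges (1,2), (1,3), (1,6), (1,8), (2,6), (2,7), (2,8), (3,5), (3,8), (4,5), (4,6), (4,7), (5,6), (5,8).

Step 1: Count edges incident to each vertex:
  deg(1) = 4 (neighbors: 2, 3, 6, 8)
  deg(2) = 4 (neighbors: 1, 6, 7, 8)
  deg(3) = 3 (neighbors: 1, 5, 8)
  deg(4) = 3 (neighbors: 5, 6, 7)
  deg(5) = 4 (neighbors: 3, 4, 6, 8)
  deg(6) = 4 (neighbors: 1, 2, 4, 5)
  deg(7) = 2 (neighbors: 2, 4)
  deg(8) = 4 (neighbors: 1, 2, 3, 5)

Step 2: Find maximum:
  max(4, 4, 3, 3, 4, 4, 2, 4) = 4 (vertex 1)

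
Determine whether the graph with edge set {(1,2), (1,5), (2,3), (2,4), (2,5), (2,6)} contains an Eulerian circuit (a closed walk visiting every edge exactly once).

Step 1: Find the degree of each vertex:
  deg(1) = 2
  deg(2) = 5
  deg(3) = 1
  deg(4) = 1
  deg(5) = 2
  deg(6) = 1

Step 2: Count vertices with odd degree:
  Odd-degree vertices: 2, 3, 4, 6 (4 total)

Step 3: Apply Euler's theorem:
  - Eulerian circuit exists iff graph is connected and all vertices have even degree
  - Eulerian path exists iff graph is connected and has 0 or 2 odd-degree vertices

Graph has 4 odd-degree vertices (need 0 or 2).
Neither Eulerian path nor Eulerian circuit exists.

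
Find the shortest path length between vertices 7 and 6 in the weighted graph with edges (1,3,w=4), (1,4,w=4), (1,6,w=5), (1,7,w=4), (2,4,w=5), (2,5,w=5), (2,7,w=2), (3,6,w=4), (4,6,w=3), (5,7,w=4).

Step 1: Build adjacency list with weights:
  1: 3(w=4), 4(w=4), 6(w=5), 7(w=4)
  2: 4(w=5), 5(w=5), 7(w=2)
  3: 1(w=4), 6(w=4)
  4: 1(w=4), 2(w=5), 6(w=3)
  5: 2(w=5), 7(w=4)
  6: 1(w=5), 3(w=4), 4(w=3)
  7: 1(w=4), 2(w=2), 5(w=4)

Step 2: Apply Dijkstra's algorithm from vertex 7:
  Visit vertex 7 (distance=0)
    Update dist[1] = 4
    Update dist[2] = 2
    Update dist[5] = 4
  Visit vertex 2 (distance=2)
    Update dist[4] = 7
  Visit vertex 1 (distance=4)
    Update dist[3] = 8
    Update dist[6] = 9
  Visit vertex 5 (distance=4)
  Visit vertex 4 (distance=7)
  Visit vertex 3 (distance=8)
  Visit vertex 6 (distance=9)

Step 3: Shortest path: 7 -> 1 -> 6
Total weight: 4 + 5 = 9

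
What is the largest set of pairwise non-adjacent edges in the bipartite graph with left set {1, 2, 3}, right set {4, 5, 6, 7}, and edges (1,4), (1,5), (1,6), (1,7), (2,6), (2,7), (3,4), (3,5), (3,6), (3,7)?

Step 1: List the neighbors of each left vertex:
  1: 4, 5, 6, 7
  2: 6, 7
  3: 4, 5, 6, 7

Step 2: Greedily match left vertices, then look for augmenting paths:
  Match 1 -- 4
  Match 2 -- 6
  Match 3 -- 5
  No augmenting path remains.

Step 3: Verify this is maximum:
  Matching size 3 = min(|L|, |R|) = min(3, 4), which is an upper bound, so this matching is maximum.

Maximum matching: {(1,4), (2,6), (3,5)}
Size: 3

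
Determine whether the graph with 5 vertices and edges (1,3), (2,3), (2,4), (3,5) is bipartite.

Step 1: Attempt 2-coloring using BFS:
  Start at vertex 1, assign color 0
  Color vertex 3 with color 1 (neighbor of 1)
  Color vertex 2 with color 0 (neighbor of 3)
  Color vertex 5 with color 0 (neighbor of 3)
  Color vertex 4 with color 1 (neighbor of 2)

Step 2: 2-coloring succeeded. No conflicts found.
  Set A (color 0): {1, 2, 5}
  Set B (color 1): {3, 4}

The graph is bipartite with partition {1, 2, 5}, {3, 4}.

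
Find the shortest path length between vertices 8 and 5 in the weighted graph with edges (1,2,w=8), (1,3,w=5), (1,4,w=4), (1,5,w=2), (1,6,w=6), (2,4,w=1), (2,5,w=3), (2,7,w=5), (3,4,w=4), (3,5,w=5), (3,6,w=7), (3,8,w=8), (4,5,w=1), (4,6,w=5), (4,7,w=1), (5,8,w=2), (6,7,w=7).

Step 1: Build adjacency list with weights:
  1: 2(w=8), 3(w=5), 4(w=4), 5(w=2), 6(w=6)
  2: 1(w=8), 4(w=1), 5(w=3), 7(w=5)
  3: 1(w=5), 4(w=4), 5(w=5), 6(w=7), 8(w=8)
  4: 1(w=4), 2(w=1), 3(w=4), 5(w=1), 6(w=5), 7(w=1)
  5: 1(w=2), 2(w=3), 3(w=5), 4(w=1), 8(w=2)
  6: 1(w=6), 3(w=7), 4(w=5), 7(w=7)
  7: 2(w=5), 4(w=1), 6(w=7)
  8: 3(w=8), 5(w=2)

Step 2: Apply Dijkstra's algorithm from vertex 8:
  Visit vertex 8 (distance=0)
    Update dist[3] = 8
    Update dist[5] = 2
  Visit vertex 5 (distance=2)
    Update dist[1] = 4
    Update dist[2] = 5
    Update dist[3] = 7
    Update dist[4] = 3

Step 3: Shortest path: 8 -> 5
Total weight: 2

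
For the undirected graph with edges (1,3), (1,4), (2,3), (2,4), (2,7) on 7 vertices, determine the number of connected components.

Step 1: Build adjacency list from edges:
  1: 3, 4
  2: 3, 4, 7
  3: 1, 2
  4: 1, 2
  5: (none)
  6: (none)
  7: 2

Step 2: Run BFS/DFS from vertex 1:
  Visited: {1, 3, 4, 2, 7}
  Reached 5 of 7 vertices

Step 3: Only 5 of 7 vertices reached. Graph is disconnected.
Connected components: {1, 2, 3, 4, 7}, {5}, {6}
Number of connected components: 3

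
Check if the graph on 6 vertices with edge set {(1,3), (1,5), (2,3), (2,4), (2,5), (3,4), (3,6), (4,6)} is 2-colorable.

Step 1: Attempt 2-coloring using BFS:
  Start at vertex 1, assign color 0
  Color vertex 3 with color 1 (neighbor of 1)
  Color vertex 5 with color 1 (neighbor of 1)
  Color vertex 2 with color 0 (neighbor of 3)
  Color vertex 4 with color 0 (neighbor of 3)
  Color vertex 6 with color 0 (neighbor of 3)

Step 2: Conflict found! Vertices 2 and 4 are adjacent but have the same color.
This means the graph contains an odd cycle.

The graph is NOT bipartite.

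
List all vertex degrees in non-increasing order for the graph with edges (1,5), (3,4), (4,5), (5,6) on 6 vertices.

Step 1: Count edges incident to each vertex:
  deg(1) = 1 (neighbors: 5)
  deg(2) = 0 (neighbors: none)
  deg(3) = 1 (neighbors: 4)
  deg(4) = 2 (neighbors: 3, 5)
  deg(5) = 3 (neighbors: 1, 4, 6)
  deg(6) = 1 (neighbors: 5)

Step 2: Sort degrees in non-increasing order:
  Degrees: [1, 0, 1, 2, 3, 1] -> sorted: [3, 2, 1, 1, 1, 0]

Degree sequence: [3, 2, 1, 1, 1, 0]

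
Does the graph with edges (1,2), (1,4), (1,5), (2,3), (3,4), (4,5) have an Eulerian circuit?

Step 1: Find the degree of each vertex:
  deg(1) = 3
  deg(2) = 2
  deg(3) = 2
  deg(4) = 3
  deg(5) = 2

Step 2: Count vertices with odd degree:
  Odd-degree vertices: 1, 4 (2 total)

Step 3: Apply Euler's theorem:
  - Eulerian circuit exists iff graph is connected and all vertices have even degree
  - Eulerian path exists iff graph is connected and has 0 or 2 odd-degree vertices

Graph is connected with exactly 2 odd-degree vertices (1, 4).
Eulerian path exists (starting and ending at the odd-degree vertices), but no Eulerian circuit.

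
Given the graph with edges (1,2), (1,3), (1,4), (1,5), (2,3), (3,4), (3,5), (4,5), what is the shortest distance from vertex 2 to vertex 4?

Step 1: Build adjacency list:
  1: 2, 3, 4, 5
  2: 1, 3
  3: 1, 2, 4, 5
  4: 1, 3, 5
  5: 1, 3, 4

Step 2: BFS from vertex 2 to find shortest path to 4:
  vertex 1 reached at distance 1
  vertex 3 reached at distance 1
  vertex 4 reached at distance 2

Step 3: Shortest path: 2 -> 1 -> 4
Path length: 2 edges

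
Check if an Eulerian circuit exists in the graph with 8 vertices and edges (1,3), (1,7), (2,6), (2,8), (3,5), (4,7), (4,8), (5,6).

Step 1: Find the degree of each vertex:
  deg(1) = 2
  deg(2) = 2
  deg(3) = 2
  deg(4) = 2
  deg(5) = 2
  deg(6) = 2
  deg(7) = 2
  deg(8) = 2

Step 2: Count vertices with odd degree:
  All vertices have even degree (0 odd-degree vertices)

Step 3: Apply Euler's theorem:
  - Eulerian circuit exists iff graph is connected and all vertices have even degree
  - Eulerian path exists iff graph is connected and has 0 or 2 odd-degree vertices

Graph is connected with 0 odd-degree vertices.
Both Eulerian circuit and Eulerian path exist.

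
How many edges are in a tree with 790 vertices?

A tree on n vertices always has exactly n - 1 edges.
For n = 790: edges = 790 - 1 = 789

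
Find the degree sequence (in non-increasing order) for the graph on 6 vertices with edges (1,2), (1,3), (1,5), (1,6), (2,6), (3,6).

Step 1: Count edges incident to each vertex:
  deg(1) = 4 (neighbors: 2, 3, 5, 6)
  deg(2) = 2 (neighbors: 1, 6)
  deg(3) = 2 (neighbors: 1, 6)
  deg(4) = 0 (neighbors: none)
  deg(5) = 1 (neighbors: 1)
  deg(6) = 3 (neighbors: 1, 2, 3)

Step 2: Sort degrees in non-increasing order:
  Degrees: [4, 2, 2, 0, 1, 3] -> sorted: [4, 3, 2, 2, 1, 0]

Degree sequence: [4, 3, 2, 2, 1, 0]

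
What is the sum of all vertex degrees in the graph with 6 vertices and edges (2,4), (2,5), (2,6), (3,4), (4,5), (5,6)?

Step 1: Count edges incident to each vertex:
  deg(1) = 0 (neighbors: none)
  deg(2) = 3 (neighbors: 4, 5, 6)
  deg(3) = 1 (neighbors: 4)
  deg(4) = 3 (neighbors: 2, 3, 5)
  deg(5) = 3 (neighbors: 2, 4, 6)
  deg(6) = 2 (neighbors: 2, 5)

Step 2: Sum all degrees:
  0 + 3 + 1 + 3 + 3 + 2 = 12

Verification: sum of degrees = 2 * |E| = 2 * 6 = 12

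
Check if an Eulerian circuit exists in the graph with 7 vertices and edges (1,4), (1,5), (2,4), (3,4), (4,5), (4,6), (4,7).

Step 1: Find the degree of each vertex:
  deg(1) = 2
  deg(2) = 1
  deg(3) = 1
  deg(4) = 6
  deg(5) = 2
  deg(6) = 1
  deg(7) = 1

Step 2: Count vertices with odd degree:
  Odd-degree vertices: 2, 3, 6, 7 (4 total)

Step 3: Apply Euler's theorem:
  - Eulerian circuit exists iff graph is connected and all vertices have even degree
  - Eulerian path exists iff graph is connected and has 0 or 2 odd-degree vertices

Graph has 4 odd-degree vertices (need 0 or 2).
Neither Eulerian path nor Eulerian circuit exists.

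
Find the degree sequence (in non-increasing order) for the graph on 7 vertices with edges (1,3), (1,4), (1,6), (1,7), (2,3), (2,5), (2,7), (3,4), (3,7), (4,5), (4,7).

Step 1: Count edges incident to each vertex:
  deg(1) = 4 (neighbors: 3, 4, 6, 7)
  deg(2) = 3 (neighbors: 3, 5, 7)
  deg(3) = 4 (neighbors: 1, 2, 4, 7)
  deg(4) = 4 (neighbors: 1, 3, 5, 7)
  deg(5) = 2 (neighbors: 2, 4)
  deg(6) = 1 (neighbors: 1)
  deg(7) = 4 (neighbors: 1, 2, 3, 4)

Step 2: Sort degrees in non-increasing order:
  Degrees: [4, 3, 4, 4, 2, 1, 4] -> sorted: [4, 4, 4, 4, 3, 2, 1]

Degree sequence: [4, 4, 4, 4, 3, 2, 1]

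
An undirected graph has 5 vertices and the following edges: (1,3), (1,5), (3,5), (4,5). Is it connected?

Step 1: Build adjacency list from edges:
  1: 3, 5
  2: (none)
  3: 1, 5
  4: 5
  5: 1, 3, 4

Step 2: Run BFS/DFS from vertex 1:
  Visited: {1, 3, 5, 4}
  Reached 4 of 5 vertices

Step 3: Only 4 of 5 vertices reached. Graph is disconnected.
Connected components: {1, 3, 4, 5}, {2}
Answer: No, the graph is not connected (2 components).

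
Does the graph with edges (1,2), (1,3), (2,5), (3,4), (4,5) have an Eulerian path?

Step 1: Find the degree of each vertex:
  deg(1) = 2
  deg(2) = 2
  deg(3) = 2
  deg(4) = 2
  deg(5) = 2

Step 2: Count vertices with odd degree:
  All vertices have even degree (0 odd-degree vertices)

Step 3: Apply Euler's theorem:
  - Eulerian circuit exists iff graph is connected and all vertices have even degree
  - Eulerian path exists iff graph is connected and has 0 or 2 odd-degree vertices

Graph is connected with 0 odd-degree vertices.
Both Eulerian circuit and Eulerian path exist.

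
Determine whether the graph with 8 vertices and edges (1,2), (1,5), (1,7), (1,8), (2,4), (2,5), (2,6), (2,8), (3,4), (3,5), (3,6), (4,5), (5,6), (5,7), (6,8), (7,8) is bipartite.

Step 1: Attempt 2-coloring using BFS:
  Start at vertex 1, assign color 0
  Color vertex 2 with color 1 (neighbor of 1)
  Color vertex 5 with color 1 (neighbor of 1)
  Color vertex 7 with color 1 (neighbor of 1)
  Color vertex 8 with color 1 (neighbor of 1)
  Color vertex 4 with color 0 (neighbor of 2)

Step 2: Conflict found! Vertices 2 and 5 are adjacent but have the same color.
This means the graph contains an odd cycle.

The graph is NOT bipartite.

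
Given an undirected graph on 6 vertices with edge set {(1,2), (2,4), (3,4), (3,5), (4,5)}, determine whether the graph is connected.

Step 1: Build adjacency list from edges:
  1: 2
  2: 1, 4
  3: 4, 5
  4: 2, 3, 5
  5: 3, 4
  6: (none)

Step 2: Run BFS/DFS from vertex 1:
  Visited: {1, 2, 4, 3, 5}
  Reached 5 of 6 vertices

Step 3: Only 5 of 6 vertices reached. Graph is disconnected.
Connected components: {1, 2, 3, 4, 5}, {6}
Answer: No, the graph is not connected (2 components).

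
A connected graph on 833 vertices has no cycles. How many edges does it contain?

A tree on n vertices always has exactly n - 1 edges.
For n = 833: edges = 833 - 1 = 832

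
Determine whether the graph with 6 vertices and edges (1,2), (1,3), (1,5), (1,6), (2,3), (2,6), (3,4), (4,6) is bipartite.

Step 1: Attempt 2-coloring using BFS:
  Start at vertex 1, assign color 0
  Color vertex 2 with color 1 (neighbor of 1)
  Color vertex 3 with color 1 (neighbor of 1)
  Color vertex 5 with color 1 (neighbor of 1)
  Color vertex 6 with color 1 (neighbor of 1)

Step 2: Conflict found! Vertices 2 and 3 are adjacent but have the same color.
This means the graph contains an odd cycle.

The graph is NOT bipartite.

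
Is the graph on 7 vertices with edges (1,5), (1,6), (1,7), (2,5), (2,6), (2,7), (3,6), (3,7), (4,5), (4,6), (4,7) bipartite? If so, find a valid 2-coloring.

Step 1: Attempt 2-coloring using BFS:
  Start at vertex 1, assign color 0
  Color vertex 5 with color 1 (neighbor of 1)
  Color vertex 6 with color 1 (neighbor of 1)
  Color vertex 7 with color 1 (neighbor of 1)
  Color vertex 2 with color 0 (neighbor of 5)
  Color vertex 4 with color 0 (neighbor of 5)
  Color vertex 3 with color 0 (neighbor of 6)

Step 2: 2-coloring succeeded. No conflicts found.
  Set A (color 0): {1, 2, 3, 4}
  Set B (color 1): {5, 6, 7}

The graph is bipartite with partition {1, 2, 3, 4}, {5, 6, 7}.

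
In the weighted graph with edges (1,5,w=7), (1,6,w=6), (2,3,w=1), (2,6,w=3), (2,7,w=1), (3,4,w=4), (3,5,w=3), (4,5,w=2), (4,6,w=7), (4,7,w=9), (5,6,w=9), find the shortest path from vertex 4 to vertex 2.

Step 1: Build adjacency list with weights:
  1: 5(w=7), 6(w=6)
  2: 3(w=1), 6(w=3), 7(w=1)
  3: 2(w=1), 4(w=4), 5(w=3)
  4: 3(w=4), 5(w=2), 6(w=7), 7(w=9)
  5: 1(w=7), 3(w=3), 4(w=2), 6(w=9)
  6: 1(w=6), 2(w=3), 4(w=7), 5(w=9)
  7: 2(w=1), 4(w=9)

Step 2: Apply Dijkstra's algorithm from vertex 4:
  Visit vertex 4 (distance=0)
    Update dist[3] = 4
    Update dist[5] = 2
    Update dist[6] = 7
    Update dist[7] = 9
  Visit vertex 5 (distance=2)
    Update dist[1] = 9
  Visit vertex 3 (distance=4)
    Update dist[2] = 5
  Visit vertex 2 (distance=5)
    Update dist[7] = 6

Step 3: Shortest path: 4 -> 3 -> 2
Total weight: 4 + 1 = 5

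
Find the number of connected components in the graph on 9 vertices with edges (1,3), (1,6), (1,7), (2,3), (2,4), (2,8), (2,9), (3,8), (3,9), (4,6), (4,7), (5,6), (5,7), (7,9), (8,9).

Step 1: Build adjacency list from edges:
  1: 3, 6, 7
  2: 3, 4, 8, 9
  3: 1, 2, 8, 9
  4: 2, 6, 7
  5: 6, 7
  6: 1, 4, 5
  7: 1, 4, 5, 9
  8: 2, 3, 9
  9: 2, 3, 7, 8

Step 2: Run BFS/DFS from vertex 1:
  Visited: {1, 3, 6, 7, 2, 8, 9, 4, 5}
  Reached 9 of 9 vertices

Step 3: All 9 vertices reached from vertex 1, so the graph is connected.
Number of connected components: 1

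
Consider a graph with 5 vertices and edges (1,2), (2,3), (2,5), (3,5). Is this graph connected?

Step 1: Build adjacency list from edges:
  1: 2
  2: 1, 3, 5
  3: 2, 5
  4: (none)
  5: 2, 3

Step 2: Run BFS/DFS from vertex 1:
  Visited: {1, 2, 3, 5}
  Reached 4 of 5 vertices

Step 3: Only 4 of 5 vertices reached. Graph is disconnected.
Connected components: {1, 2, 3, 5}, {4}
Answer: No, the graph is not connected (2 components).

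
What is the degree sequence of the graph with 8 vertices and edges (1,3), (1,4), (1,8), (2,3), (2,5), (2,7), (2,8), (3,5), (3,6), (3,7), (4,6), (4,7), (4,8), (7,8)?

Step 1: Count edges incident to each vertex:
  deg(1) = 3 (neighbors: 3, 4, 8)
  deg(2) = 4 (neighbors: 3, 5, 7, 8)
  deg(3) = 5 (neighbors: 1, 2, 5, 6, 7)
  deg(4) = 4 (neighbors: 1, 6, 7, 8)
  deg(5) = 2 (neighbors: 2, 3)
  deg(6) = 2 (neighbors: 3, 4)
  deg(7) = 4 (neighbors: 2, 3, 4, 8)
  deg(8) = 4 (neighbors: 1, 2, 4, 7)

Step 2: Sort degrees in non-increasing order:
  Degrees: [3, 4, 5, 4, 2, 2, 4, 4] -> sorted: [5, 4, 4, 4, 4, 3, 2, 2]

Degree sequence: [5, 4, 4, 4, 4, 3, 2, 2]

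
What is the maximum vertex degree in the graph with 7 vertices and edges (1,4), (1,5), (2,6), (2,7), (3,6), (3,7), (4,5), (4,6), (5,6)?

Step 1: Count edges incident to each vertex:
  deg(1) = 2 (neighbors: 4, 5)
  deg(2) = 2 (neighbors: 6, 7)
  deg(3) = 2 (neighbors: 6, 7)
  deg(4) = 3 (neighbors: 1, 5, 6)
  deg(5) = 3 (neighbors: 1, 4, 6)
  deg(6) = 4 (neighbors: 2, 3, 4, 5)
  deg(7) = 2 (neighbors: 2, 3)

Step 2: Find maximum:
  max(2, 2, 2, 3, 3, 4, 2) = 4 (vertex 6)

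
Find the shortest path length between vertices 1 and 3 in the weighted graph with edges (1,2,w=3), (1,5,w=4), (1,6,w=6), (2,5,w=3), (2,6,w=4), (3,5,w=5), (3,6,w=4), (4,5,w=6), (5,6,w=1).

Step 1: Build adjacency list with weights:
  1: 2(w=3), 5(w=4), 6(w=6)
  2: 1(w=3), 5(w=3), 6(w=4)
  3: 5(w=5), 6(w=4)
  4: 5(w=6)
  5: 1(w=4), 2(w=3), 3(w=5), 4(w=6), 6(w=1)
  6: 1(w=6), 2(w=4), 3(w=4), 5(w=1)

Step 2: Apply Dijkstra's algorithm from vertex 1:
  Visit vertex 1 (distance=0)
    Update dist[2] = 3
    Update dist[5] = 4
    Update dist[6] = 6
  Visit vertex 2 (distance=3)
  Visit vertex 5 (distance=4)
    Update dist[3] = 9
    Update dist[4] = 10
    Update dist[6] = 5
  Visit vertex 6 (distance=5)
  Visit vertex 3 (distance=9)

Step 3: Shortest path: 1 -> 5 -> 3
Total weight: 4 + 5 = 9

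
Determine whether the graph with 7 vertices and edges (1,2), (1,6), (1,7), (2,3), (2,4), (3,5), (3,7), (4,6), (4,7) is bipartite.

Step 1: Attempt 2-coloring using BFS:
  Start at vertex 1, assign color 0
  Color vertex 2 with color 1 (neighbor of 1)
  Color vertex 6 with color 1 (neighbor of 1)
  Color vertex 7 with color 1 (neighbor of 1)
  Color vertex 3 with color 0 (neighbor of 2)
  Color vertex 4 with color 0 (neighbor of 2)
  Color vertex 5 with color 1 (neighbor of 3)

Step 2: 2-coloring succeeded. No conflicts found.
  Set A (color 0): {1, 3, 4}
  Set B (color 1): {2, 5, 6, 7}

The graph is bipartite with partition {1, 3, 4}, {2, 5, 6, 7}.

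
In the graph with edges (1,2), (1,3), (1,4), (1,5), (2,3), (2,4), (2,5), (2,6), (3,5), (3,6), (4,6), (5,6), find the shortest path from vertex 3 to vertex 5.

Step 1: Build adjacency list:
  1: 2, 3, 4, 5
  2: 1, 3, 4, 5, 6
  3: 1, 2, 5, 6
  4: 1, 2, 6
  5: 1, 2, 3, 6
  6: 2, 3, 4, 5

Step 2: BFS from vertex 3 to find shortest path to 5:
  vertex 1 reached at distance 1
  vertex 2 reached at distance 1
  vertex 5 reached at distance 1

Step 3: Shortest path: 3 -> 5
Path length: 1 edge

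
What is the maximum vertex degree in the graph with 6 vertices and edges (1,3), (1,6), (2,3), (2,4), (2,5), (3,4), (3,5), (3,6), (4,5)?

Step 1: Count edges incident to each vertex:
  deg(1) = 2 (neighbors: 3, 6)
  deg(2) = 3 (neighbors: 3, 4, 5)
  deg(3) = 5 (neighbors: 1, 2, 4, 5, 6)
  deg(4) = 3 (neighbors: 2, 3, 5)
  deg(5) = 3 (neighbors: 2, 3, 4)
  deg(6) = 2 (neighbors: 1, 3)

Step 2: Find maximum:
  max(2, 3, 5, 3, 3, 2) = 5 (vertex 3)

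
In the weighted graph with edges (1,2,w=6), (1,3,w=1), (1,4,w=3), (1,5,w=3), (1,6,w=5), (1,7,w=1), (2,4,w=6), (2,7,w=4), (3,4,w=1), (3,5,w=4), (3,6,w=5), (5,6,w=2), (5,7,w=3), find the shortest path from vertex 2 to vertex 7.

Step 1: Build adjacency list with weights:
  1: 2(w=6), 3(w=1), 4(w=3), 5(w=3), 6(w=5), 7(w=1)
  2: 1(w=6), 4(w=6), 7(w=4)
  3: 1(w=1), 4(w=1), 5(w=4), 6(w=5)
  4: 1(w=3), 2(w=6), 3(w=1)
  5: 1(w=3), 3(w=4), 6(w=2), 7(w=3)
  6: 1(w=5), 3(w=5), 5(w=2)
  7: 1(w=1), 2(w=4), 5(w=3)

Step 2: Apply Dijkstra's algorithm from vertex 2:
  Visit vertex 2 (distance=0)
    Update dist[1] = 6
    Update dist[4] = 6
    Update dist[7] = 4
  Visit vertex 7 (distance=4)
    Update dist[1] = 5
    Update dist[5] = 7

Step 3: Shortest path: 2 -> 7
Total weight: 4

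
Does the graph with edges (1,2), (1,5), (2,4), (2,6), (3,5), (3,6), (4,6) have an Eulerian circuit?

Step 1: Find the degree of each vertex:
  deg(1) = 2
  deg(2) = 3
  deg(3) = 2
  deg(4) = 2
  deg(5) = 2
  deg(6) = 3

Step 2: Count vertices with odd degree:
  Odd-degree vertices: 2, 6 (2 total)

Step 3: Apply Euler's theorem:
  - Eulerian circuit exists iff graph is connected and all vertices have even degree
  - Eulerian path exists iff graph is connected and has 0 or 2 odd-degree vertices

Graph is connected with exactly 2 odd-degree vertices (2, 6).
Eulerian path exists (starting and ending at the odd-degree vertices), but no Eulerian circuit.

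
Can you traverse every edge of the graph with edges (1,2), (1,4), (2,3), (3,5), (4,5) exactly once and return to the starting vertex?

Step 1: Find the degree of each vertex:
  deg(1) = 2
  deg(2) = 2
  deg(3) = 2
  deg(4) = 2
  deg(5) = 2

Step 2: Count vertices with odd degree:
  All vertices have even degree (0 odd-degree vertices)

Step 3: Apply Euler's theorem:
  - Eulerian circuit exists iff graph is connected and all vertices have even degree
  - Eulerian path exists iff graph is connected and has 0 or 2 odd-degree vertices

Graph is connected with 0 odd-degree vertices.
Both Eulerian circuit and Eulerian path exist.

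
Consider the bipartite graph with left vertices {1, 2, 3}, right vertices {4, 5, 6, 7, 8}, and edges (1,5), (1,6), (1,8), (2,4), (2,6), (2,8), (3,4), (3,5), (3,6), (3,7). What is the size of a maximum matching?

Step 1: List the neighbors of each left vertex:
  1: 5, 6, 8
  2: 4, 6, 8
  3: 4, 5, 6, 7

Step 2: Greedily match left vertices, then look for augmenting paths:
  Match 1 -- 5
  Match 2 -- 4
  Match 3 -- 6
  No augmenting path remains.

Step 3: Verify this is maximum:
  Matching size 3 = min(|L|, |R|) = min(3, 5), which is an upper bound, so this matching is maximum.

Maximum matching: {(1,5), (2,4), (3,6)}
Size: 3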